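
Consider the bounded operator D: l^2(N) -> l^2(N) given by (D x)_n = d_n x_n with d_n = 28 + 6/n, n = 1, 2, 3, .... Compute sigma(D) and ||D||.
sigma(D) = {28 + 6/n : n ≥ 1} ∪ {28}; ||D|| = 34

A bounded diagonal operator on l^2 with diagonal entries d_n has spectrum equal to the closure of {d_n : n ≥ 1}: every d_n is an eigenvalue (with eigenvector e_n), so {d_n} ⊂ sigma(D); the spectrum is closed, so its closure is too; and for lambda not in the closure, (D - lambda I) has bounded inverse (the diagonal entries 1/(d_n - lambda) are bounded). For our sequence d_n = 28 + 6/n, n = 1, 2, 3, ...:
  - {d_n} = {28 + 6/n : n ≥ 1}; the only limit point is 28
  - closure = {28 + 6/n : n ≥ 1} ∪ {28}
For the norm: a diagonal operator has ||D|| = sup_n |d_n|. Here d_n = 28 + 6/n is positive and decreasing, so sup_n |d_n| = d_1 = 28 + 6 = 34. So ||D|| = 34.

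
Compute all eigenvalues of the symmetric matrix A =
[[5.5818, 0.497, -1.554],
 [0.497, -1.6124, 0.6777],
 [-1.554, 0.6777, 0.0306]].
sigma(A) ≈ {-2, 0, 6}

A is real symmetric, so its spectrum consists of real eigenvalues. Expanding the characteristic polynomial of the displayed matrix gives
  det(λ I - A) = p(λ) = λ^3 + (-4)λ^2 + (-12)λ + (0).
Solving p(λ) = 0 yields eigenvalues ≈ -2, 0, 6. (A is shown rounded to 4 decimals, so these recover the underlying integer eigenvalues to within that precision.)
Verification: the trace of A = 4 equals the sum of eigenvalues 4, and det(A) ≈ 0.0004 matches the eigenvalue product 0.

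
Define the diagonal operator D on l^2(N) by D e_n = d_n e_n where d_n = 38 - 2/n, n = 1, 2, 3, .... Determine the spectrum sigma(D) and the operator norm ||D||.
sigma(D) = {38 - 2/n : n ≥ 1} ∪ {38}; ||D|| = 38

A bounded diagonal operator on l^2 with diagonal entries d_n has spectrum equal to the closure of {d_n : n ≥ 1}: every d_n is an eigenvalue (with eigenvector e_n), so {d_n} ⊂ sigma(D); the spectrum is closed, so its closure is too; and for lambda not in the closure, (D - lambda I) has bounded inverse (the diagonal entries 1/(d_n - lambda) are bounded). For our sequence d_n = 38 - 2/n, n = 1, 2, 3, ...:
  - {d_n} = {38 - 2/n : n ≥ 1}; the only limit point is 38
  - closure = {38 - 2/n : n ≥ 1} ∪ {38}
For the norm: a diagonal operator has ||D|| = sup_n |d_n|. Here d_n = 38 - 2/n increases monotonically from d_1 = 36 toward 38, with all terms in [36, 38); so sup_n |d_n| = 38 (the supremum is the limit, not attained). So ||D|| = 38.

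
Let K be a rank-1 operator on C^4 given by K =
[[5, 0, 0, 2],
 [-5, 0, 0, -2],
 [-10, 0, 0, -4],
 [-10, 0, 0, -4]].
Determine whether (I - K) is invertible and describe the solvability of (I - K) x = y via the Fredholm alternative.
(I - K) is singular (det(I - K) = 0, i.e. 1 ∈ sigma(K)). (I - K) x = y is solvable iff y ⊥ ker((I - K)^*) = span{(5, 0, 0, 2)}, i.e. iff 5y_1 + 2y_4 = 0. When solvable, the solutions are x = y + c·(1, -1, -2, -2), c arbitrary (ker(I - K) = span{(1, -1, -2, -2)}, dimension 1).

K has rank 1, so it is an outer product K = u v^T: every row of K is a multiple of one row vector. Reading off the entries, u = (1, -1, -2, -2) and v = (5, 0, 0, 2) (row i of K equals u_i·v^T). A rank-one matrix u v^T satisfies K u = u (v·u) and kills the (3)-dimensional subspace v^⊥, so its characteristic polynomial is lambda^3 (lambda - v·u) with v·u = tr K = 1. Hence the eigenvalues of I - K are 1 (multiplicity 3) and 1 - (1) = 0, so det(I - K) = 0. (Direct check: I - K =
[[-4, 0, 0, -2],
 [5, 1, 0, 2],
 [10, 0, 1, 4],
 [10, 0, 0, 5]]
has determinant 0.) So 1 is an eigenvalue of K and (I - K) is not invertible. The finite-dimensional Fredholm alternative says: either (I - K) is invertible, or ker(I - K) ≠ {0} and then range(I - K) = ker((I - K)^*)^⊥, with dim ker(I - K) = dim ker((I - K)^*). We are in the second case, so we need both kernels. Kernel of I - K: (I - K) u = u - u (v·u) = u - u = 0, so ker(I - K) = span{u} = span{(1, -1, -2, -2)} (it is exactly 1-dimensional because rank(I - K) = 3). Kernel of the adjoint: K is real, so (I - K)^* = I - K^T = I - v u^T, and (I - v u^T) v = v - v (u·v) = 0; hence ker((I - K)^*) = span{v} = span{(5, 0, 0, 2)}. Therefore (I - K) x = y is solvable iff <y, v> = 0, i.e. iff 5y_1 + 2y_4 = 0. When this holds, K y = u (v·y) = 0, so (I - K) y = y and x = y is a particular solution; the full solution set is the line x = y + c·u = y + c·(1, -1, -2, -2), c ∈ C.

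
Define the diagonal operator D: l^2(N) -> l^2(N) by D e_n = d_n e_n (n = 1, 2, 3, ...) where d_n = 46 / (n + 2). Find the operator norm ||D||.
||D|| = 46/3 (attained at n = 1)

For D diagonal, ||D|| = sup_n |d_n| = sup_n 46/(n + 2). This is positive and strictly decreasing in n, so the supremum is attained at n = 1: d_1 = 46/(1 + 2) = 46/3. Hence ||D|| = 46/3.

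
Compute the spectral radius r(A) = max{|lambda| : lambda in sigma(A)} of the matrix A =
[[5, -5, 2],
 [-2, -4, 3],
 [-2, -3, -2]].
r(A) ≈ 5.9298

The eigenvalues of A are the roots of its characteristic polynomial. With M = A (coefficients from the trace, the sum of principal 2x2 minors, and det A):
  p(λ) = det(λ I - M) = λ^3 + λ^2 - 19λ - 131.
No integer candidate from the rational root theorem (±divisors of 131) is a root, so the roots are irrational. The cubic discriminant is Δ = -390224 < 0, so there is one real root and a complex-conjugate pair. p(5) = -76 and p(6) = 7 have opposite signs, so a root lies in (5, 6); Newton's method refines it to λ ≈ 5.9298. Dividing out (λ - (5.9298)) leaves approximately λ^2 + 6.9298λ + 22.0919. For λ^2 + 6.9298λ + 22.0919 the discriminant is -40.346. It is negative, so the remaining roots are the complex-conjugate pair λ ≈ -3.4649 ± 3.1759i. Their product equals the constant term, so |λ|^2 ≈ 22.0919 and |λ| ≈ 4.7002.
Thus the eigenvalues (to 4 decimals) are 5.9298 (modulus 5.9298); -3.4649 ± 3.1759i (modulus 4.7002). The spectral radius is the largest modulus: r(A) ≈ 5.9298. (Cross-check: r(A) ≤ ||A||_2 ≈ 7.9021; equality holds whenever A is normal, though it can also hold for some non-normal A.)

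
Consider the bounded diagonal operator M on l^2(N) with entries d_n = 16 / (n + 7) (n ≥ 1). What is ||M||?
||M|| = 2 (attained at n = 1)

For M diagonal, ||M|| = sup_n |d_n| = sup_n 16/(n + 7). This is positive and strictly decreasing in n, so the supremum is attained at n = 1: d_1 = 16/(1 + 7) = 2. Hence ||M|| = 2.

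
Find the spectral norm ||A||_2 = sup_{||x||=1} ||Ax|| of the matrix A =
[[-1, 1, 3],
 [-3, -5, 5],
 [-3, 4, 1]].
||A||_2 ≈ 7.9135 (= sqrt(largest eigenvalue of A^T A))

||A||_2 = sigma_max(A) = sqrt(lambda_max(A^T A)). Form the symmetric matrix M = A^T A =
[[19, 2, -21],
 [2, 42, -18],
 [-21, -18, 35]].
Its characteristic polynomial (trace, sum of principal 2x2 minors, determinant of M give the coefficients) is
  p(λ) = det(λ I - M) = λ^3 - 96λ^2 + 2164λ - 4624.
No integer candidate from the rational root theorem (±divisors of 4624) is a root, so the roots are irrational. The cubic discriminant is Δ = 2971996160 > 0, so there are three distinct real roots. p(2) = -672 and p(3) = 1031 have opposite signs, so a root lies in (2, 3); Newton's method refines it to λ ≈ 2.3823. p(30) = 896 and p(31) = -5 have opposite signs, so a root lies in (30, 31); Newton's method refines it to λ ≈ 30.9945. p(62) = -1152 and p(63) = 731 have opposite signs, so a root lies in (62, 63); Newton's method refines it to λ ≈ 62.6232. Check (Vieta): the three roots sum to 96, matching tr M = 96.
So the eigenvalues of A^T A are ≈ 2.3823, 30.9945, 62.6232 (all ≥ 0, as they must be for A^T A). The largest is λ_max ≈ 62.6232, hence ||A||_2 = sqrt(λ_max) ≈ 7.9135.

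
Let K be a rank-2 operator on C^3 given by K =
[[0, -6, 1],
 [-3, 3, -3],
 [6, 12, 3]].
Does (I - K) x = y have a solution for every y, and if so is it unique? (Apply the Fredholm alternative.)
(I - K) is invertible (det(I - K) = 16 ≠ 0), so for every y in C^3 the equation (I - K) x = y has a unique solution.

K has rank 2 and factors as K = U V^T = u1 v1^T + u2 v2^T with u1 = (1, 0, -3), v1 = (-3, -3, -2), u2 = (3, -3, -3), v2 = (1, -1, 1) (multiplying out reproduces the displayed K). The nonzero eigenvalues of U V^T coincide with those of the 2 x 2 matrix G = V^T U = [[v1·u1, v1·u2], [v2·u1, v2·u2]] = [[3, 6], [-2, 3]], and by the Sylvester determinant identity det(I_3 - U V^T) = det(I_2 - V^T U) = det([[-2, -6], [2, -2]]) = (-2)(-2) - (-6)(2) = 16. (Direct check: I - K =
[[1, 6, -1],
 [3, -2, 3],
 [-6, -12, -2]]
has determinant 16.) The finite-dimensional Fredholm alternative says: either (I - K) is invertible, or ker(I - K) ≠ {0} and then range(I - K) = ker((I - K)^*)^⊥, with dim ker(I - K) = dim ker((I - K)^*). Since det(I - K) ≠ 0, 1 is not an eigenvalue of K and ker(I - K) = {0}, so we are in the first case: for every y there is a unique x = (I - K)^(-1) y. (Explicitly, by the Woodbury identity, (I - U V^T)^(-1) = I + U (I_2 - G)^(-1) V^T.)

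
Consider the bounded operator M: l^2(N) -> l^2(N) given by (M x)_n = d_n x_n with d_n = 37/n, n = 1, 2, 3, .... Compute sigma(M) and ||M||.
sigma(M) = {37/n : n ≥ 1} ∪ {0}; ||M|| = 37

A bounded diagonal operator on l^2 with diagonal entries d_n has spectrum equal to the closure of {d_n : n ≥ 1}: every d_n is an eigenvalue (with eigenvector e_n), so {d_n} ⊂ sigma(M); the spectrum is closed, so its closure is too; and for lambda not in the closure, (M - lambda I) has bounded inverse (the diagonal entries 1/(d_n - lambda) are bounded). For our sequence d_n = 37/n, n = 1, 2, 3, ...:
  - {d_n} = {37/n : n ≥ 1}; the only limit point is 0
  - closure = {37/n : n ≥ 1} ∪ {0}
For the norm: a diagonal operator has ||M|| = sup_n |d_n|. Here d_n = 37/n is positive and decreasing, so sup_n |d_n| = d_1 = 37. So ||M|| = 37.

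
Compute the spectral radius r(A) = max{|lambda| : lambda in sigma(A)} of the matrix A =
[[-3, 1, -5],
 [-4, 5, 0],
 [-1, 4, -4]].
r(A) ≈ 5.546

The eigenvalues of A are the roots of its characteristic polynomial. With M = A (coefficients from the trace, the sum of principal 2x2 minors, and det A):
  p(λ) = det(λ I - M) = λ^3 + 2λ^2 - 24λ - 99.
No integer candidate from the rational root theorem (±divisors of 99) is a root, so the roots are irrational. The cubic discriminant is Δ = -118323 < 0, so there is one real root and a complex-conjugate pair. p(5) = -44 and p(6) = 45 have opposite signs, so a root lies in (5, 6); Newton's method refines it to λ ≈ 5.546. Dividing out (λ - (5.546)) leaves approximately λ^2 + 7.546λ + 17.8506. For λ^2 + 7.546λ + 17.8506 the discriminant is -14.4597. It is negative, so the remaining roots are the complex-conjugate pair λ ≈ -3.773 ± 1.9013i. Their product equals the constant term, so |λ|^2 ≈ 17.8506 and |λ| ≈ 4.225.
Thus the eigenvalues (to 4 decimals) are 5.546 (modulus 5.546); -3.773 ± 1.9013i (modulus 4.225). The spectral radius is the largest modulus: r(A) ≈ 5.546. (Cross-check: r(A) ≤ ||A||_2 ≈ 9.0402; equality holds whenever A is normal, though it can also hold for some non-normal A.)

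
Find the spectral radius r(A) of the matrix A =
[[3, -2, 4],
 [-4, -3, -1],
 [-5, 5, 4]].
r(A) ≈ 6.7536

The eigenvalues of A are the roots of its characteristic polynomial. With M = A (coefficients from the trace, the sum of principal 2x2 minors, and det A):
  p(λ) = det(λ I - M) = λ^3 - 4λ^2 + 8λ + 203.
No integer candidate from the rational root theorem (±divisors of 203) is a root, so the roots are irrational. The cubic discriminant is Δ = -1178627 < 0, so there is one real root and a complex-conjugate pair. p(-5) = -62 and p(-4) = 43 have opposite signs, so a root lies in (-5, -4); Newton's method refines it to λ ≈ -4.4507. Dividing out (λ - (-4.4507)) leaves approximately λ^2 - 8.4507λ + 45.6111. For λ^2 - 8.4507λ + 45.6111 the discriminant is -111.0307. It is negative, so the remaining roots are the complex-conjugate pair λ ≈ 4.2253 ± 5.2686i. Their product equals the constant term, so |λ|^2 ≈ 45.6111 and |λ| ≈ 6.7536.
Thus the eigenvalues (to 4 decimals) are -4.4507 (modulus 4.4507); 4.2253 ± 5.2686i (modulus 6.7536). The spectral radius is the largest modulus: r(A) ≈ 6.7536. (Cross-check: r(A) ≤ ||A||_2 ≈ 8.2663; equality holds whenever A is normal, though it can also hold for some non-normal A.)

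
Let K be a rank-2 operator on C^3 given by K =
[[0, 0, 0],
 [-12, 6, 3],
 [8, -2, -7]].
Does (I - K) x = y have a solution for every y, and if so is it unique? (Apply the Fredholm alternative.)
(I - K) is invertible (det(I - K) = -34 ≠ 0), so for every y in C^3 the equation (I - K) x = y has a unique solution.

K has rank 2 and factors as K = U V^T = u1 v1^T + u2 v2^T with u1 = (0, -3, -1), v1 = (1, -1, 1), u2 = (0, 3, -3), v2 = (-3, 1, 2) (multiplying out reproduces the displayed K). The nonzero eigenvalues of U V^T coincide with those of the 2 x 2 matrix G = V^T U = [[v1·u1, v1·u2], [v2·u1, v2·u2]] = [[2, -6], [-5, -3]], and by the Sylvester determinant identity det(I_3 - U V^T) = det(I_2 - V^T U) = det([[-1, 6], [5, 4]]) = (-1)(4) - (6)(5) = -34. (Direct check: I - K =
[[1, 0, 0],
 [12, -5, -3],
 [-8, 2, 8]]
has determinant -34.) The finite-dimensional Fredholm alternative says: either (I - K) is invertible, or ker(I - K) ≠ {0} and then range(I - K) = ker((I - K)^*)^⊥, with dim ker(I - K) = dim ker((I - K)^*). Since det(I - K) ≠ 0, 1 is not an eigenvalue of K and ker(I - K) = {0}, so we are in the first case: for every y there is a unique x = (I - K)^(-1) y. (Explicitly, by the Woodbury identity, (I - U V^T)^(-1) = I + U (I_2 - G)^(-1) V^T.)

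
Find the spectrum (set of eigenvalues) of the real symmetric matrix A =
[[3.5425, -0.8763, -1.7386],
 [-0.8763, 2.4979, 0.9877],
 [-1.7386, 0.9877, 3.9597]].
sigma(A) ≈ {2, 6} (2 with multiplicity 2)

A is real symmetric, so its spectrum consists of real eigenvalues. Expanding the characteristic polynomial of the displayed matrix gives
  det(λ I - A) = p(λ) = λ^3 + (-10)λ^2 + (28)λ + (-24.0012).
Solving p(λ) = 0 yields eigenvalues ≈ 2, 2, 6. (A is shown rounded to 4 decimals, so these recover the underlying integer eigenvalues to within that precision.)
Verification: the trace of A = 10 equals the sum of eigenvalues 10, and det(A) ≈ 24.0012 matches the eigenvalue product 24.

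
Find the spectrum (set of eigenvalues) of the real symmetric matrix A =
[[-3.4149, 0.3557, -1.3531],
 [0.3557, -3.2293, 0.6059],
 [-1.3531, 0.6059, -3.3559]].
sigma(A) ≈ {-5, -3, -2}

A is real symmetric, so its spectrum consists of real eigenvalues. Expanding the characteristic polynomial of the displayed matrix gives
  det(λ I - A) = p(λ) = λ^3 + (10)λ^2 + (31)λ + (30).
Solving p(λ) = 0 yields eigenvalues ≈ -5, -3, -2. (A is shown rounded to 4 decimals, so these recover the underlying integer eigenvalues to within that precision.)
Verification: the trace of A = -10 equals the sum of eigenvalues -10, and det(A) ≈ -30.0005 matches the eigenvalue product -30.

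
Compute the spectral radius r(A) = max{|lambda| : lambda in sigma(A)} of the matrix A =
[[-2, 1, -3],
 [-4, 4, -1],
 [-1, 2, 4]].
r(A) ≈ 5.1545

The eigenvalues of A are the roots of its characteristic polynomial. With M = A (coefficients from the trace, the sum of principal 2x2 minors, and det A):
  p(λ) = det(λ I - M) = λ^3 - 6λ^2 + 3λ + 7.
No integer candidate from the rational root theorem (±divisors of 7) is a root, so the roots are irrational. The cubic discriminant is Δ = 2673 > 0, so there are three distinct real roots. p(-1) = -3 and p(0) = 7 have opposite signs, so a root lies in (-1, 0); Newton's method refines it to λ ≈ -0.8169. p(1) = 5 and p(2) = -3 have opposite signs, so a root lies in (1, 2); Newton's method refines it to λ ≈ 1.6624. p(5) = -3 and p(6) = 25 have opposite signs, so a root lies in (5, 6); Newton's method refines it to λ ≈ 5.1545. Check (Vieta): the three roots sum to 6, matching tr M = 6.
Thus the eigenvalues (to 4 decimals) are -0.8169 (modulus 0.8169); 1.6624 (modulus 1.6624); 5.1545 (modulus 5.1545). The spectral radius is the largest modulus: r(A) ≈ 5.1545. (Cross-check: r(A) ≤ ||A||_2 ≈ 6.4669; equality holds whenever A is normal, though it can also hold for some non-normal A.)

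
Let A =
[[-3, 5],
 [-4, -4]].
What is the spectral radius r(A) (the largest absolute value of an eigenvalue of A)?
r(A) = sqrt(32) ≈ 5.6569

The eigenvalues of A are the roots of its characteristic polynomial. With M = A (coefficients from the trace and determinant):
  p(λ) = det(λ I - M) = λ^2 + 7λ + 32.
For λ^2 + 7λ + 32 the discriminant is -79. It is negative, so the roots are the complex-conjugate pair λ = -7/2 ± (sqrt(79)/2) i ≈ -3.5 ± 4.4441i. For a conjugate pair the product of the roots equals the constant term, so |λ|^2 = 32 and |λ| = sqrt(32) ≈ 5.6569.
Thus the eigenvalues (to 4 decimals) are -3.5 ± 4.4441i (modulus 5.6569). The spectral radius is the largest modulus: r(A) = sqrt(32) ≈ 5.6569. (Cross-check: r(A) ≤ ||A||_2 ≈ 6.408; equality holds whenever A is normal, though it can also hold for some non-normal A.)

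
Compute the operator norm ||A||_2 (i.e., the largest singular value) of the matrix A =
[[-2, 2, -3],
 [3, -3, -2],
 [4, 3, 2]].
||A||_2 ≈ 5.7733 (= sqrt(largest eigenvalue of A^T A))

||A||_2 = sigma_max(A) = sqrt(lambda_max(A^T A)). Form the symmetric matrix M = A^T A =
[[29, -1, 8],
 [-1, 22, 6],
 [8, 6, 17]].
Its characteristic polynomial (trace, sum of principal 2x2 minors, determinant of M give the coefficients) is
  p(λ) = det(λ I - M) = λ^3 - 68λ^2 + 1404λ - 8281.
No integer candidate from the rational root theorem (±divisors of 8281) is a root, so the roots are irrational. The cubic discriminant is Δ = 8649589 > 0, so there are three distinct real roots. p(10) = -41 and p(11) = 266 have opposite signs, so a root lies in (10, 11); Newton's method refines it to λ ≈ 10.1208. p(24) = 71 and p(25) = -56 have opposite signs, so a root lies in (24, 25); Newton's method refines it to λ ≈ 24.5482. p(33) = -64 and p(34) = 151 have opposite signs, so a root lies in (33, 34); Newton's method refines it to λ ≈ 33.331. Check (Vieta): the three roots sum to 68, matching tr M = 68.
So the eigenvalues of A^T A are ≈ 10.1208, 24.5482, 33.331 (all ≥ 0, as they must be for A^T A). The largest is λ_max ≈ 33.331, hence ||A||_2 = sqrt(λ_max) ≈ 5.7733.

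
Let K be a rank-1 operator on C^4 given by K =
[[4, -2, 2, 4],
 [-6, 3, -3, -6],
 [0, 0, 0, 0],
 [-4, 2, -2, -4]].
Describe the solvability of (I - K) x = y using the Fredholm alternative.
(I - K) is invertible (det(I - K) = -2 ≠ 0), so for every y in C^4 the equation (I - K) x = y has a unique solution.

K has rank 1, so it is an outer product K = u v^T: every row of K is a multiple of one row vector. Reading off the entries, u = (-2, 3, 0, 2) and v = (-2, 1, -1, -2) (row i of K equals u_i·v^T). A rank-one matrix u v^T satisfies K u = u (v·u) and kills the (3)-dimensional subspace v^⊥, so its characteristic polynomial is lambda^3 (lambda - v·u) with v·u = tr K = 3. Hence the eigenvalues of I - K are 1 (multiplicity 3) and 1 - (3) = -2, so det(I - K) = -2. (Direct check: I - K =
[[-3, 2, -2, -4],
 [6, -2, 3, 6],
 [0, 0, 1, 0],
 [4, -2, 2, 5]]
has determinant -2.) The finite-dimensional Fredholm alternative says: either (I - K) is invertible, or ker(I - K) ≠ {0} and then range(I - K) = ker((I - K)^*)^⊥, with dim ker(I - K) = dim ker((I - K)^*). Since det(I - K) ≠ 0, 1 is not an eigenvalue of K and ker(I - K) = {0}, so we are in the first case: for every y there is a unique x = (I - K)^(-1) y. Explicitly, by the Sherman–Morrison formula, (I - u v^T)^(-1) = I + u v^T/(1 - v·u), i.e. (I - K)^(-1) = I + K/(-2).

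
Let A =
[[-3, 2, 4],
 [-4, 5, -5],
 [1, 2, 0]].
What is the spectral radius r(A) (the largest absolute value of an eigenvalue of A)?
r(A) = sqrt(23) ≈ 4.7958

The eigenvalues of A are the roots of its characteristic polynomial. With M = A (coefficients from the trace, the sum of principal 2x2 minors, and det A):
  p(λ) = det(λ I - M) = λ^3 - 2λ^2 - λ + 92.
By the rational root theorem any rational root is an integer divisor of 92. Testing λ = -4: p(-4) = -64 - 32 + 4 + 92 = 0, so λ = -4 is a root. Dividing out (λ + 4) leaves p(λ) = (λ + 4)(λ^2 - 6λ + 23). For λ^2 - 6λ + 23 the discriminant is -56. It is negative, so the roots are the complex-conjugate pair λ = 3 ± (sqrt(56)/2) i ≈ 3 ± 3.7417i. For a conjugate pair the product of the roots equals the constant term, so |λ|^2 = 23 and |λ| = sqrt(23) ≈ 4.7958.
Thus the eigenvalues (to 4 decimals) are 3 ± 3.7417i (modulus 4.7958); -4 (modulus 4). The spectral radius is the largest modulus: r(A) = sqrt(23) ≈ 4.7958. (Cross-check: r(A) ≤ ||A||_2 ≈ 8.167; equality holds whenever A is normal, though it can also hold for some non-normal A.)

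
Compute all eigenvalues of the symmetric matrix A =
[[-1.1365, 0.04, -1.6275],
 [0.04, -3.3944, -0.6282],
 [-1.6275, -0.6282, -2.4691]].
sigma(A) ≈ {-4, -3, 0}

A is real symmetric, so its spectrum consists of real eigenvalues. Expanding the characteristic polynomial of the displayed matrix gives
  det(λ I - A) = p(λ) = λ^3 + (7)λ^2 + (12)λ + (0).
Solving p(λ) = 0 yields eigenvalues ≈ -4, -3, 0. (A is shown rounded to 4 decimals, so these recover the underlying integer eigenvalues to within that precision.)
Verification: the trace of A = -7 equals the sum of eigenvalues -7, and det(A) ≈ 0.0000 matches the eigenvalue product 0.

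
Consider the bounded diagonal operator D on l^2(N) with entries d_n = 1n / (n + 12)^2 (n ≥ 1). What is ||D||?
||D|| = 1/48 (attained at n = 12)

For D diagonal, ||D|| = sup_n |d_n|. Treat f(x) = 1x / (x + 12)^2 for real x > 0. By the quotient rule, f'(x) = 1(12 - x)/(x + 12)^3, which is positive for x < 12 and negative for x > 12. So f has a unique maximum at x = 12, and since 12 is a positive integer, the supremum over n ≥ 1 is attained at n = 12: d_12 = 1·12/(12 + 12)^2 = 1·12/576 = 1/48. Hence ||D|| = 1/48.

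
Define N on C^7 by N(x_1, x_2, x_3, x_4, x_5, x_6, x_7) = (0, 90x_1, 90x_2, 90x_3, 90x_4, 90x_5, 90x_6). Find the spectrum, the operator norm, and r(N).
sigma(N) = {0}; ||N|| = 90; r(N) = 0. (N is nilpotent with N^7 = 0.)

On C^7, N is a strictly lower-triangular matrix with 90 on the subdiagonal and zeros elsewhere, so its characteristic polynomial is lambda^7 and every eigenvalue is 0: sigma(N) = {0}. For the operator norm, N e_i = 90e_{i+1} for i = 1, ..., 6 and N e_7 = 0, so the singular values of N are 90 (with multiplicity 6) and 0; hence ||N|| = 90. The spectral radius r(N) = max|lambda| = 0. Note ||N|| > r(N) — characteristic of non-normal nilpotent operators. Indeed N^7 = 0.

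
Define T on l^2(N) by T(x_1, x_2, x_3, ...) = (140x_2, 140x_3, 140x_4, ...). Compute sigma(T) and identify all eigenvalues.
sigma(T) = closed disk {z in C : |z| ≤ 140}; sigma_p(T) = open disk {z in C : |z| < 140}

Note T = 140·V where V is the unit left shift (V x)_k = x_{k+1}; so sigma(T) = 140·sigma(V) and ||T|| = 140||V||. ||T x||^2 = 19600sum_{k≥2} |x_k|^2 ≤ 19600||x||^2, with equality on {x : x_1 = 0}, so ||T|| = 140. For any lambda with |lambda| < 140, set r = lambda/140 (|r| < 1); the vector x = (1, r, r^2, ...) is in l^2 and satisfies T x = 140(r, r^2, ...) = lambda x, so lambda is an eigenvalue. On the boundary |lambda| = 140 the geometric series diverges, so no l^2 eigenvector exists, but these lambda lie in the approximate point spectrum. Hence sigma(T) is the closed disk of radius 140 and sigma_p(T) is the open disk.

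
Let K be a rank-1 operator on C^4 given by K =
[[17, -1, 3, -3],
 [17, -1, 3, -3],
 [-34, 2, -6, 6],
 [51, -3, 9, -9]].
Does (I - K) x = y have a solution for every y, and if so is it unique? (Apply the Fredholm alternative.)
(I - K) is singular (det(I - K) = 0, i.e. 1 ∈ sigma(K)). (I - K) x = y is solvable iff y ⊥ ker((I - K)^*) = span{(17, -1, 3, -3)}, i.e. iff 17y_1 - y_2 + 3y_3 - 3y_4 = 0. When solvable, the solutions are x = y + c·(1, 1, -2, 3), c arbitrary (ker(I - K) = span{(1, 1, -2, 3)}, dimension 1).

K has rank 1, so it is an outer product K = u v^T: every row of K is a multiple of one row vector. Reading off the entries, u = (1, 1, -2, 3) and v = (17, -1, 3, -3) (row i of K equals u_i·v^T). A rank-one matrix u v^T satisfies K u = u (v·u) and kills the (3)-dimensional subspace v^⊥, so its characteristic polynomial is lambda^3 (lambda - v·u) with v·u = tr K = 1. Hence the eigenvalues of I - K are 1 (multiplicity 3) and 1 - (1) = 0, so det(I - K) = 0. (Direct check: I - K =
[[-16, 1, -3, 3],
 [-17, 2, -3, 3],
 [34, -2, 7, -6],
 [-51, 3, -9, 10]]
has determinant 0.) So 1 is an eigenvalue of K and (I - K) is not invertible. The finite-dimensional Fredholm alternative says: either (I - K) is invertible, or ker(I - K) ≠ {0} and then range(I - K) = ker((I - K)^*)^⊥, with dim ker(I - K) = dim ker((I - K)^*). We are in the second case, so we need both kernels. Kernel of I - K: (I - K) u = u - u (v·u) = u - u = 0, so ker(I - K) = span{u} = span{(1, 1, -2, 3)} (it is exactly 1-dimensional because rank(I - K) = 3). Kernel of the adjoint: K is real, so (I - K)^* = I - K^T = I - v u^T, and (I - v u^T) v = v - v (u·v) = 0; hence ker((I - K)^*) = span{v} = span{(17, -1, 3, -3)}. Therefore (I - K) x = y is solvable iff <y, v> = 0, i.e. iff 17y_1 - y_2 + 3y_3 - 3y_4 = 0. When this holds, K y = u (v·y) = 0, so (I - K) y = y and x = y is a particular solution; the full solution set is the line x = y + c·u = y + c·(1, 1, -2, 3), c ∈ C.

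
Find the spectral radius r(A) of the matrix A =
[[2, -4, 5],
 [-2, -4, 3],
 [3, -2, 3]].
r(A) ≈ 6.2043

The eigenvalues of A are the roots of its characteristic polynomial. With M = A (coefficients from the trace, the sum of principal 2x2 minors, and det A):
  p(λ) = det(λ I - M) = λ^3 - λ^2 - 31λ - 8.
No integer candidate from the rational root theorem (±divisors of 8) is a root, so the roots are irrational. The cubic discriminant is Δ = 113901 > 0, so there are three distinct real roots. p(-5) = -3 and p(-4) = 36 have opposite signs, so a root lies in (-5, -4); Newton's method refines it to λ ≈ -4.9435. p(-1) = 21 and p(0) = -8 have opposite signs, so a root lies in (-1, 0); Newton's method refines it to λ ≈ -0.2608. p(6) = -14 and p(7) = 69 have opposite signs, so a root lies in (6, 7); Newton's method refines it to λ ≈ 6.2043. Check (Vieta): the three roots sum to 1, matching tr M = 1.
Thus the eigenvalues (to 4 decimals) are -4.9435 (modulus 4.9435); -0.2608 (modulus 0.2608); 6.2043 (modulus 6.2043). The spectral radius is the largest modulus: r(A) ≈ 6.2043. (Cross-check: r(A) ≤ ||A||_2 ≈ 8.9778; equality holds whenever A is normal, though it can also hold for some non-normal A.)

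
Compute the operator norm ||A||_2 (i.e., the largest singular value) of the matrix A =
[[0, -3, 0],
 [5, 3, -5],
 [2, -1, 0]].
||A||_2 ≈ 7.8293 (= sqrt(largest eigenvalue of A^T A))

||A||_2 = sigma_max(A) = sqrt(lambda_max(A^T A)). Form the symmetric matrix M = A^T A =
[[29, 13, -25],
 [13, 19, -15],
 [-25, -15, 25]].
Its characteristic polynomial (trace, sum of principal 2x2 minors, determinant of M give the coefficients) is
  p(λ) = det(λ I - M) = λ^3 - 73λ^2 + 732λ - 900.
No integer candidate from the rational root theorem (±divisors of 900) is a root, so the roots are irrational. The cubic discriminant is Δ = 729845424 > 0, so there are three distinct real roots. p(1) = -240 and p(2) = 280 have opposite signs, so a root lies in (1, 2); Newton's method refines it to λ ≈ 1.4292. p(10) = 120 and p(11) = -350 have opposite signs, so a root lies in (10, 11); Newton's method refines it to λ ≈ 10.2729. p(61) = -900 and p(62) = 2200 have opposite signs, so a root lies in (61, 62); Newton's method refines it to λ ≈ 61.2978. Check (Vieta): the three roots sum to 73, matching tr M = 73.
So the eigenvalues of A^T A are ≈ 1.4292, 10.2729, 61.2978 (all ≥ 0, as they must be for A^T A). The largest is λ_max ≈ 61.2978, hence ||A||_2 = sqrt(λ_max) ≈ 7.8293.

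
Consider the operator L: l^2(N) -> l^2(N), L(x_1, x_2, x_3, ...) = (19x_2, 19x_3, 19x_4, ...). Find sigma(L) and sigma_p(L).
sigma(L) = closed disk {z in C : |z| ≤ 19}; sigma_p(L) = open disk {z in C : |z| < 19}

Note L = 19·V where V is the unit left shift (V x)_k = x_{k+1}; so sigma(L) = 19·sigma(V) and ||L|| = 19||V||. ||L x||^2 = 361sum_{k≥2} |x_k|^2 ≤ 361||x||^2, with equality on {x : x_1 = 0}, so ||L|| = 19. For any lambda with |lambda| < 19, set r = lambda/19 (|r| < 1); the vector x = (1, r, r^2, ...) is in l^2 and satisfies L x = 19(r, r^2, ...) = lambda x, so lambda is an eigenvalue. On the boundary |lambda| = 19 the geometric series diverges, so no l^2 eigenvector exists, but these lambda lie in the approximate point spectrum. Hence sigma(L) is the closed disk of radius 19 and sigma_p(L) is the open disk.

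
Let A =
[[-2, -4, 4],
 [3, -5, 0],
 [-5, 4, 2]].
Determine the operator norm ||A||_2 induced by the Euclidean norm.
||A||_2 ≈ 8.742 (= sqrt(largest eigenvalue of A^T A))

||A||_2 = sigma_max(A) = sqrt(lambda_max(A^T A)). Form the symmetric matrix M = A^T A =
[[38, -27, -18],
 [-27, 57, -8],
 [-18, -8, 20]].
Its characteristic polynomial (trace, sum of principal 2x2 minors, determinant of M give the coefficients) is
  p(λ) = det(λ I - M) = λ^3 - 115λ^2 + 2949λ - 64.
No integer candidate from the rational root theorem (±divisors of 64) is a root, so the roots are irrational. The cubic discriminant is Δ = 12428671757 > 0, so there are three distinct real roots. p(0) = -64 and p(1) = 2771 have opposite signs, so a root lies in (0, 1); Newton's method refines it to λ ≈ 0.0217. p(38) = 810 and p(39) = -649 have opposite signs, so a root lies in (38, 39); Newton's method refines it to λ ≈ 38.5551. p(76) = -1204 and p(77) = 1707 have opposite signs, so a root lies in (76, 77); Newton's method refines it to λ ≈ 76.4232. Check (Vieta): the three roots sum to 115, matching tr M = 115.
So the eigenvalues of A^T A are ≈ 0.0217, 38.5551, 76.4232 (all ≥ 0, as they must be for A^T A). The largest is λ_max ≈ 76.4232, hence ||A||_2 = sqrt(λ_max) ≈ 8.742.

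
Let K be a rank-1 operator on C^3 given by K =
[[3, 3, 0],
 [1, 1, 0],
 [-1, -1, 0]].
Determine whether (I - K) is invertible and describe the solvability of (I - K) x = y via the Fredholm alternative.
(I - K) is invertible (det(I - K) = -3 ≠ 0), so for every y in C^3 the equation (I - K) x = y has a unique solution.

K has rank 1, so it is an outer product K = u v^T: every row of K is a multiple of one row vector. Reading off the entries, u = (-3, -1, 1) and v = (-1, -1, 0) (row i of K equals u_i·v^T). A rank-one matrix u v^T satisfies K u = u (v·u) and kills the (2)-dimensional subspace v^⊥, so its characteristic polynomial is lambda^2 (lambda - v·u) with v·u = tr K = 4. Hence the eigenvalues of I - K are 1 (multiplicity 2) and 1 - (4) = -3, so det(I - K) = -3. (Direct check: I - K =
[[-2, -3, 0],
 [-1, 0, 0],
 [1, 1, 1]]
has determinant -3.) The finite-dimensional Fredholm alternative says: either (I - K) is invertible, or ker(I - K) ≠ {0} and then range(I - K) = ker((I - K)^*)^⊥, with dim ker(I - K) = dim ker((I - K)^*). Since det(I - K) ≠ 0, 1 is not an eigenvalue of K and ker(I - K) = {0}, so we are in the first case: for every y there is a unique x = (I - K)^(-1) y. Explicitly, by the Sherman–Morrison formula, (I - u v^T)^(-1) = I + u v^T/(1 - v·u), i.e. (I - K)^(-1) = I + K/(-3).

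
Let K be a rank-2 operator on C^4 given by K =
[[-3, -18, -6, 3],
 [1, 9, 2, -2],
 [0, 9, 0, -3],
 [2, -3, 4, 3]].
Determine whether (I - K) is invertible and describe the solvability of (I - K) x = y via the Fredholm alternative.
(I - K) is invertible (det(I - K) = -17 ≠ 0), so for every y in C^4 the equation (I - K) x = y has a unique solution.

K has rank 2 and factors as K = U V^T = u1 v1^T + u2 v2^T with u1 = (3, -1, 0, -2), v1 = (-1, -3, -2, 0), u2 = (3, -2, -3, 3), v2 = (0, -3, 0, 1) (multiplying out reproduces the displayed K). The nonzero eigenvalues of U V^T coincide with those of the 2 x 2 matrix G = V^T U = [[v1·u1, v1·u2], [v2·u1, v2·u2]] = [[0, 9], [1, 9]], and by the Sylvester determinant identity det(I_4 - U V^T) = det(I_2 - V^T U) = det([[1, -9], [-1, -8]]) = (1)(-8) - (-9)(-1) = -17. (Direct check: I - K =
[[4, 18, 6, -3],
 [-1, -8, -2, 2],
 [0, -9, 1, 3],
 [-2, 3, -4, -2]]
has determinant -17.) The finite-dimensional Fredholm alternative says: either (I - K) is invertible, or ker(I - K) ≠ {0} and then range(I - K) = ker((I - K)^*)^⊥, with dim ker(I - K) = dim ker((I - K)^*). Since det(I - K) ≠ 0, 1 is not an eigenvalue of K and ker(I - K) = {0}, so we are in the first case: for every y there is a unique x = (I - K)^(-1) y. (Explicitly, by the Woodbury identity, (I - U V^T)^(-1) = I + U (I_2 - G)^(-1) V^T.)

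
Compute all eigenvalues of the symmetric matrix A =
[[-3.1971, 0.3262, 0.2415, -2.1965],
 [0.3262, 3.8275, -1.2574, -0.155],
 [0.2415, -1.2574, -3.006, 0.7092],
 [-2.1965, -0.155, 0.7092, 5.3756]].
sigma(A) ≈ {-4, -3, 4, 6}

A is real symmetric, so its spectrum consists of real eigenvalues. Expanding the characteristic polynomial of the displayed matrix gives
  det(λ I - A) = p(λ) = λ^4 + (-3)λ^3 + (-34)λ^2 + (48)λ + (287.9948).
Solving p(λ) = 0 yields eigenvalues ≈ -4, -3, 4, 6. (A is shown rounded to 4 decimals, so these recover the underlying integer eigenvalues to within that precision.)
Verification: the trace of A = 3 equals the sum of eigenvalues 3, and det(A) ≈ 287.9948 matches the eigenvalue product 288.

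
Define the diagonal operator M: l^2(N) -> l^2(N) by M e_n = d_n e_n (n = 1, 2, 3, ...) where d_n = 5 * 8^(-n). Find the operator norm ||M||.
||M|| = 5/8 (attained at n = 1)

For M diagonal, ||M|| = sup_n |d_n|. The sequence d_n = 5 * 8^(-n) is positive and strictly decreasing (ratio 8^(-1) < 1), so the supremum is d_1 = 5/8. Hence ||M|| = 5/8.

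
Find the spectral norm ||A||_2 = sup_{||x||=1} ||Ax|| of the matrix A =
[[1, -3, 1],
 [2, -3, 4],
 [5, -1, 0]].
||A||_2 ≈ 6.9318 (= sqrt(largest eigenvalue of A^T A))

||A||_2 = sigma_max(A) = sqrt(lambda_max(A^T A)). Form the symmetric matrix M = A^T A =
[[30, -14, 9],
 [-14, 19, -15],
 [9, -15, 17]].
Its characteristic polynomial (trace, sum of principal 2x2 minors, determinant of M give the coefficients) is
  p(λ) = det(λ I - M) = λ^3 - 66λ^2 + 901λ - 1849.
No integer candidate from the rational root theorem (±divisors of 1849) is a root, so the roots are irrational. The cubic discriminant is Δ = 370993721 > 0, so there are three distinct real roots. p(2) = -303 and p(3) = 287 have opposite signs, so a root lies in (2, 3); Newton's method refines it to λ ≈ 2.4888. p(15) = 191 and p(16) = -233 have opposite signs, so a root lies in (15, 16); Newton's method refines it to λ ≈ 15.4619. p(48) = -73 and p(49) = 1483 have opposite signs, so a root lies in (48, 49); Newton's method refines it to λ ≈ 48.0493. Check (Vieta): the three roots sum to 66, matching tr M = 66.
So the eigenvalues of A^T A are ≈ 2.4888, 15.4619, 48.0493 (all ≥ 0, as they must be for A^T A). The largest is λ_max ≈ 48.0493, hence ||A||_2 = sqrt(λ_max) ≈ 6.9318.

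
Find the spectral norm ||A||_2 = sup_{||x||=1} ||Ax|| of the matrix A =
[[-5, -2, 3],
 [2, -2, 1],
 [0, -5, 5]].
||A||_2 ≈ 8.4473 (= sqrt(largest eigenvalue of A^T A))

||A||_2 = sigma_max(A) = sqrt(lambda_max(A^T A)). Form the symmetric matrix M = A^T A =
[[29, 6, -13],
 [6, 33, -33],
 [-13, -33, 35]].
Its characteristic polynomial (trace, sum of principal 2x2 minors, determinant of M give the coefficients) is
  p(λ) = det(λ I - M) = λ^3 - 97λ^2 + 1833λ - 225.
No integer candidate from the rational root theorem (±divisors of 225) is a root, so the roots are irrational. The cubic discriminant is Δ = 6875810928 > 0, so there are three distinct real roots. p(0) = -225 and p(1) = 1512 have opposite signs, so a root lies in (0, 1); Newton's method refines it to λ ≈ 0.1236. p(25) = 600 and p(26) = -563 have opposite signs, so a root lies in (25, 26); Newton's method refines it to λ ≈ 25.5203. p(71) = -1148 and p(72) = 2151 have opposite signs, so a root lies in (71, 72); Newton's method refines it to λ ≈ 71.3561. Check (Vieta): the three roots sum to 97, matching tr M = 97.
So the eigenvalues of A^T A are ≈ 0.1236, 25.5203, 71.3561 (all ≥ 0, as they must be for A^T A). The largest is λ_max ≈ 71.3561, hence ||A||_2 = sqrt(λ_max) ≈ 8.4473.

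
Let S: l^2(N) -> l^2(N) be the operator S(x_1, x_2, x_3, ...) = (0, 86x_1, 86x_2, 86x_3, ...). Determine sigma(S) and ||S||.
sigma(S) = closed disk {z in C : |z| ≤ 86}; ||S|| = 86

Note S = 86·U where U is the unit right shift (U x)_k = x_{k-1} (with x_0 := 0); so ||S|| = 86||U|| and sigma(S) = 86·sigma(U). ||S x||^2 = sum_{k≥1} |86x_k|^2 = 7396||x||^2, so ||S|| = 86 and sigma(S) ⊂ {|z| ≤ 86}. For any |lambda| < 86, the equation (S - lambda I) x = 0 forces x_1 = 0, then 86x_k = lambda x_{k+1} ⇒ x = 0, so S has no eigenvalues. But (S - lambda I) is not surjective for |lambda| < 86: solving (S - lambda I) x = e_1 would require x_n proportional to (lambda/86)^(-n), which is not in l^2. So every |lambda| < 86 lies in the residual spectrum. The boundary |lambda| = 86 is in the approximate point spectrum (the spectrum is closed). Hence sigma(S) is the closed disk of radius 86.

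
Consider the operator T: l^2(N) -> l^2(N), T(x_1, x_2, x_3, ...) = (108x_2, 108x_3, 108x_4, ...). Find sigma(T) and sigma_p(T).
sigma(T) = closed disk {z in C : |z| ≤ 108}; sigma_p(T) = open disk {z in C : |z| < 108}

Note T = 108·V where V is the unit left shift (V x)_k = x_{k+1}; so sigma(T) = 108·sigma(V) and ||T|| = 108||V||. ||T x||^2 = 11664sum_{k≥2} |x_k|^2 ≤ 11664||x||^2, with equality on {x : x_1 = 0}, so ||T|| = 108. For any lambda with |lambda| < 108, set r = lambda/108 (|r| < 1); the vector x = (1, r, r^2, ...) is in l^2 and satisfies T x = 108(r, r^2, ...) = lambda x, so lambda is an eigenvalue. On the boundary |lambda| = 108 the geometric series diverges, so no l^2 eigenvector exists, but these lambda lie in the approximate point spectrum. Hence sigma(T) is the closed disk of radius 108 and sigma_p(T) is the open disk.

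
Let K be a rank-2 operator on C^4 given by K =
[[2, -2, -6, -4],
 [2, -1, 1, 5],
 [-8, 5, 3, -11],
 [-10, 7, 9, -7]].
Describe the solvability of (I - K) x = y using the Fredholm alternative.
(I - K) is invertible (det(I - K) = -48 ≠ 0), so for every y in C^4 the equation (I - K) x = y has a unique solution.

K has rank 2 and factors as K = U V^T = u1 v1^T + u2 v2^T with u1 = (0, 1, -3, -3), v1 = (3, -2, -2, 3), u2 = (2, -1, 1, -1), v2 = (1, -1, -3, -2) (multiplying out reproduces the displayed K). The nonzero eigenvalues of U V^T coincide with those of the 2 x 2 matrix G = V^T U = [[v1·u1, v1·u2], [v2·u1, v2·u2]] = [[-5, 3], [14, 2]], and by the Sylvester determinant identity det(I_4 - U V^T) = det(I_2 - V^T U) = det([[6, -3], [-14, -1]]) = (6)(-1) - (-3)(-14) = -48. (Direct check: I - K =
[[-1, 2, 6, 4],
 [-2, 2, -1, -5],
 [8, -5, -2, 11],
 [10, -7, -9, 8]]
has determinant -48.) The finite-dimensional Fredholm alternative says: either (I - K) is invertible, or ker(I - K) ≠ {0} and then range(I - K) = ker((I - K)^*)^⊥, with dim ker(I - K) = dim ker((I - K)^*). Since det(I - K) ≠ 0, 1 is not an eigenvalue of K and ker(I - K) = {0}, so we are in the first case: for every y there is a unique x = (I - K)^(-1) y. (Explicitly, by the Woodbury identity, (I - U V^T)^(-1) = I + U (I_2 - G)^(-1) V^T.)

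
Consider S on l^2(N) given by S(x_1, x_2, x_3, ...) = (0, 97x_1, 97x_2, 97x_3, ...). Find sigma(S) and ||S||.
sigma(S) = closed disk {z in C : |z| ≤ 97}; ||S|| = 97

Note S = 97·U where U is the unit right shift (U x)_k = x_{k-1} (with x_0 := 0); so ||S|| = 97||U|| and sigma(S) = 97·sigma(U). ||S x||^2 = sum_{k≥1} |97x_k|^2 = 9409||x||^2, so ||S|| = 97 and sigma(S) ⊂ {|z| ≤ 97}. For any |lambda| < 97, the equation (S - lambda I) x = 0 forces x_1 = 0, then 97x_k = lambda x_{k+1} ⇒ x = 0, so S has no eigenvalues. But (S - lambda I) is not surjective for |lambda| < 97: solving (S - lambda I) x = e_1 would require x_n proportional to (lambda/97)^(-n), which is not in l^2. So every |lambda| < 97 lies in the residual spectrum. The boundary |lambda| = 97 is in the approximate point spectrum (the spectrum is closed). Hence sigma(S) is the closed disk of radius 97.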